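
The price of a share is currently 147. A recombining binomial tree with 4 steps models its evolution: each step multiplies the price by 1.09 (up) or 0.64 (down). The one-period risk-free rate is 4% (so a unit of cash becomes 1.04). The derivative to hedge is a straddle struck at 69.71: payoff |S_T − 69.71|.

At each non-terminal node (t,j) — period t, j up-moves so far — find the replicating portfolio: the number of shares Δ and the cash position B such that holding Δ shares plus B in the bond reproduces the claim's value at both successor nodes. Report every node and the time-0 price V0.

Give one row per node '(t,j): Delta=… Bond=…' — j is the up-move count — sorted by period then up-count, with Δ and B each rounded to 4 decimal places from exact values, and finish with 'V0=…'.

(0,0): Delta=0.9748 Bond=-55.6476
(1,0): Delta=0.7516 Bond=-36.8716
(1,1): Delta=0.9912 Bond=-60.4988
(2,0): Delta=-0.8847 Bond=60.1801
(2,1): Delta=0.8717 Bond=-50.6622
(2,2): Delta=1.0000 Bond=-64.4508
(3,0): Delta=-1.0000 Bond=67.0288
(3,1): Delta=-0.8763 Bond=62.0321
(3,2): Delta=1.0000 Bond=-67.0288
(3,3): Delta=1.0000 Bond=-67.0288
V0=87.6544

No-arbitrage ⇒ martingale measure with p* = (R−d)/(u−d) = 0.8889.
Terminal values V(4,·): V(4,0)=45.0475, V(4,1)=27.7067, V(4,2)=1.8269, V(4,3)=52.1263, V(4,4)=137.7925
(3,0): S=38.5352. Δ = (V_up−V_dn)/(S_up−S_dn) = (27.7067−45.0475)/(42.0033−24.6625) = -1.0000. V = [p*·27.7067 + (1−p*)·45.0475]/1.04 = 28.4937. B = V − Δ·S = 67.0288.
(3,1): S=65.6302. Δ = (V_up−V_dn)/(S_up−S_dn) = (1.8269−27.7067)/(71.5369−42.0033) = -0.8763. V = [p*·1.8269 + (1−p*)·27.7067]/1.04 = 4.5216. B = V − Δ·S = 62.0321.
(3,2): S=111.7764. Δ = (V_up−V_dn)/(S_up−S_dn) = (52.1263−1.8269)/(121.8363−71.5369) = 1.0000. V = [p*·52.1263 + (1−p*)·1.8269]/1.04 = 44.7476. B = V − Δ·S = -67.0288.
(3,3): S=190.3693. Δ = (V_up−V_dn)/(S_up−S_dn) = (137.7925−52.1263)/(207.5025−121.8363) = 1.0000. V = [p*·137.7925 + (1−p*)·52.1263]/1.04 = 123.3404. B = V − Δ·S = -67.0288.
(2,0): S=60.2112. Δ = (V_up−V_dn)/(S_up−S_dn) = (4.5216−28.4937)/(65.6302−38.5352) = -0.8847. V = [p*·4.5216 + (1−p*)·28.4937]/1.04 = 6.9088. B = V − Δ·S = 60.1801.
(2,1): S=102.5472. Δ = (V_up−V_dn)/(S_up−S_dn) = (44.7476−4.5216)/(111.7764−65.6302) = 0.8717. V = [p*·44.7476 + (1−p*)·4.5216]/1.04 = 38.7289. B = V − Δ·S = -50.6622.
(2,2): S=174.6507. Δ = (V_up−V_dn)/(S_up−S_dn) = (123.3404−44.7476)/(190.3693−111.7764) = 1.0000. V = [p*·123.3404 + (1−p*)·44.7476]/1.04 = 110.1999. B = V − Δ·S = -64.4508.
(1,0): S=94.0800. Δ = (V_up−V_dn)/(S_up−S_dn) = (38.7289−6.9088)/(102.5472−60.2112) = 0.7516. V = [p*·38.7289 + (1−p*)·6.9088]/1.04 = 33.8397. B = V − Δ·S = -36.8716.
(1,1): S=160.2300. Δ = (V_up−V_dn)/(S_up−S_dn) = (110.1999−38.7289)/(174.6507−102.5472) = 0.9912. V = [p*·110.1999 + (1−p*)·38.7289]/1.04 = 98.3256. B = V − Δ·S = -60.4988.
(0,0): S=147.0000. Δ = (V_up−V_dn)/(S_up−S_dn) = (98.3256−33.8397)/(160.2300−94.0800) = 0.9748. V = [p*·98.3256 + (1−p*)·33.8397]/1.04 = 87.6544. B = V − Δ·S = -55.6476.
Self-financing check: at every node Δ·S+B equals the discounted successor values.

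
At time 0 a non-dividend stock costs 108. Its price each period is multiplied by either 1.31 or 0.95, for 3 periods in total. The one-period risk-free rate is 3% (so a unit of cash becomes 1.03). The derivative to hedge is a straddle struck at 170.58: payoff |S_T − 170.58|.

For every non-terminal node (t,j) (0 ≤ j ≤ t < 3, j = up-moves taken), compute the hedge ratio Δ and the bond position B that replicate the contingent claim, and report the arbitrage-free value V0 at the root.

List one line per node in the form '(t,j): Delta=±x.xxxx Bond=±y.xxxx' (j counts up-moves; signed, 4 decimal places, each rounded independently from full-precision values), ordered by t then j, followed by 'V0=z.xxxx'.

The replicating-portfolio and risk-neutral prices coincide; use p* = (1.03−0.95)/(1.31−0.95) = 0.2222 for the latter.
Payoff layer (t=3): V(3,0)=77.9835, V(3,1)=42.8943, V(3,2)=5.4919, V(3,3)=72.2138
(2,0): S=97.4700. Δ = (V_up−V_dn)/(S_up−S_dn) = (42.8943−77.9835)/(127.6857−92.5965) = -1.0000. V = [p*·42.8943 + (1−p*)·77.9835]/1.03 = 68.1417. B = V − Δ·S = 165.6117.
(2,1): S=134.4060. Δ = (V_up−V_dn)/(S_up−S_dn) = (5.4919−42.8943)/(176.0719−127.6857) = -0.7730. V = [p*·5.4919 + (1−p*)·42.8943]/1.03 = 33.5754. B = V − Δ·S = 137.4711.
(2,2): S=185.3388. Δ = (V_up−V_dn)/(S_up−S_dn) = (72.2138−5.4919)/(242.7938−176.0719) = 1.0000. V = [p*·72.2138 + (1−p*)·5.4919]/1.03 = 19.7271. B = V − Δ·S = -165.6117.
(1,0): S=102.6000. Δ = (V_up−V_dn)/(S_up−S_dn) = (33.5754−68.1417)/(134.4060−97.4700) = -0.9358. V = [p*·33.5754 + (1−p*)·68.1417]/1.03 = 58.6993. B = V − Δ·S = 154.7167.
(1,1): S=141.4800. Δ = (V_up−V_dn)/(S_up−S_dn) = (19.7271−33.5754)/(185.3388−134.4060) = -0.2719. V = [p*·19.7271 + (1−p*)·33.5754]/1.03 = 29.6097. B = V − Δ·S = 68.0770.
(0,0): S=108.0000. Δ = (V_up−V_dn)/(S_up−S_dn) = (29.6097−58.6993)/(141.4800−102.6000) = -0.7482. V = [p*·29.6097 + (1−p*)·58.6993]/1.03 = 50.7135. B = V − Δ·S = 131.5179.
Each (Δ,B) replicates both successor values, so the strategy is self-financing and V0 is arbitrage-free.

(0,0): Delta=-0.7482 Bond=131.5179
(1,0): Delta=-0.9358 Bond=154.7167
(1,1): Delta=-0.2719 Bond=68.0770
(2,0): Delta=-1.0000 Bond=165.6117
(2,1): Delta=-0.7730 Bond=137.4711
(2,2): Delta=1.0000 Bond=-165.6117
V0=50.7135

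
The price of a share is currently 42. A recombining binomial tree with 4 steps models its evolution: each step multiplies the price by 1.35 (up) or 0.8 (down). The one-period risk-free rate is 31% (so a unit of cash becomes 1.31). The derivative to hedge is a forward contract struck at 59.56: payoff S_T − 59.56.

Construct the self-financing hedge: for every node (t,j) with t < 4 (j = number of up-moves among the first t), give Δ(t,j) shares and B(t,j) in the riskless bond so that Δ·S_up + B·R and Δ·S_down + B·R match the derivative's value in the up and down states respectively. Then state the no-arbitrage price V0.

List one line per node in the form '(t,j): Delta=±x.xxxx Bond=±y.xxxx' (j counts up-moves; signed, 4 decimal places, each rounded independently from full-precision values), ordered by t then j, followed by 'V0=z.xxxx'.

Risk-neutral probability p* = (R−d)/(u−d) = (1.31−0.8)/(1.35−0.8) = 0.9273.
At expiry t=4: V(4,0)=-42.3568, V(4,1)=-30.5296, V(4,2)=-10.5712, V(4,3)=23.1086, V(4,4)=79.9433
Node (3,0) S=21.5040: V=(p*·-30.5296+(1−p*)·-42.3568)/1.31=-23.9616; Δ=(-30.5296−-42.3568)/(29.0304−17.2032)=1.0000; B=V−Δ·S=-45.4656
Node (3,1) S=36.2880: V=(p*·-10.5712+(1−p*)·-30.5296)/1.31=-9.1776; Δ=(-10.5712−-30.5296)/(48.9888−29.0304)=1.0000; B=V−Δ·S=-45.4656
Node (3,2) S=61.2360: V=(p*·23.1086+(1−p*)·-10.5712)/1.31=15.7704; Δ=(23.1086−-10.5712)/(82.6686−48.9888)=1.0000; B=V−Δ·S=-45.4656
Node (3,3) S=103.3358: V=(p*·79.9433+(1−p*)·23.1086)/1.31=57.8701; Δ=(79.9433−23.1086)/(139.5033−82.6686)=1.0000; B=V−Δ·S=-45.4656
Node (2,0) S=26.8800: V=(p*·-9.1776+(1−p*)·-23.9616)/1.31=-7.8266; Δ=(-9.1776−-23.9616)/(36.2880−21.5040)=1.0000; B=V−Δ·S=-34.7066
Node (2,1) S=45.3600: V=(p*·15.7704+(1−p*)·-9.1776)/1.31=10.6534; Δ=(15.7704−-9.1776)/(61.2360−36.2880)=1.0000; B=V−Δ·S=-34.7066
Node (2,2) S=76.5450: V=(p*·57.8701+(1−p*)·15.7704)/1.31=41.8384; Δ=(57.8701−15.7704)/(103.3358−61.2360)=1.0000; B=V−Δ·S=-34.7066
Node (1,0) S=33.6000: V=(p*·10.6534+(1−p*)·-7.8266)/1.31=7.1064; Δ=(10.6534−-7.8266)/(45.3600−26.8800)=1.0000; B=V−Δ·S=-26.4936
Node (1,1) S=56.7000: V=(p*·41.8384+(1−p*)·10.6534)/1.31=30.2064; Δ=(41.8384−10.6534)/(76.5450−45.3600)=1.0000; B=V−Δ·S=-26.4936
Node (0,0) S=42.0000: V=(p*·30.2064+(1−p*)·7.1064)/1.31=21.7759; Δ=(30.2064−7.1064)/(56.7000−33.6000)=1.0000; B=V−Δ·S=-20.2241
Check: Δ(0,0)·S0 + B(0,0) = 21.7759 = V0.

(0,0): Delta=1.0000 Bond=-20.2241
(1,0): Delta=1.0000 Bond=-26.4936
(1,1): Delta=1.0000 Bond=-26.4936
(2,0): Delta=1.0000 Bond=-34.7066
(2,1): Delta=1.0000 Bond=-34.7066
(2,2): Delta=1.0000 Bond=-34.7066
(3,0): Delta=1.0000 Bond=-45.4656
(3,1): Delta=1.0000 Bond=-45.4656
(3,2): Delta=1.0000 Bond=-45.4656
(3,3): Delta=1.0000 Bond=-45.4656
V0=21.7759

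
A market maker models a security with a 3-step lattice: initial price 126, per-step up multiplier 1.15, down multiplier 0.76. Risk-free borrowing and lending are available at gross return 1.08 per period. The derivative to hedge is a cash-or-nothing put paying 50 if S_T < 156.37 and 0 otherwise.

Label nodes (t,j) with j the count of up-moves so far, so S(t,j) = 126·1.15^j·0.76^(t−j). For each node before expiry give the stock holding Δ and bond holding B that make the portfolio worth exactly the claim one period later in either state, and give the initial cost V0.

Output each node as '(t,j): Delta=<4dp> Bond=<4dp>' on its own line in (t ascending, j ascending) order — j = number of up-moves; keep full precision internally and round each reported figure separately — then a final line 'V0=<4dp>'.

(0,0): Delta=-0.5873 Bond=91.7653
(1,0): Delta=0.0000 Bond=42.8669
(1,1): Delta=-0.6722 Bond=111.4090
(2,0): Delta=0.0000 Bond=46.2963
(2,1): Delta=0.0000 Bond=46.2963
(2,2): Delta=-0.7694 Bond=136.5147
V0=17.7658

The replicating-portfolio and risk-neutral prices coincide; use p* = (1.08−0.76)/(1.15−0.76) = 0.8205 for the latter.
Payoff layer (t=3): V(3,0)=50.0000, V(3,1)=50.0000, V(3,2)=50.0000, V(3,3)=0.0000
Node (2,0) S=72.7776: V=(p*·50.0000+(1−p*)·50.0000)/1.08=46.2963; Δ=(50.0000−50.0000)/(83.6942−55.3110)=0.0000; B=V−Δ·S=46.2963
Node (2,1) S=110.1240: V=(p*·50.0000+(1−p*)·50.0000)/1.08=46.2963; Δ=(50.0000−50.0000)/(126.6426−83.6942)=0.0000; B=V−Δ·S=46.2963
Node (2,2) S=166.6350: V=(p*·0.0000+(1−p*)·50.0000)/1.08=8.3096; Δ=(0.0000−50.0000)/(191.6302−126.6426)=-0.7694; B=V−Δ·S=136.5147
Node (1,0) S=95.7600: V=(p*·46.2963+(1−p*)·46.2963)/1.08=42.8669; Δ=(46.2963−46.2963)/(110.1240−72.7776)=0.0000; B=V−Δ·S=42.8669
Node (1,1) S=144.9000: V=(p*·8.3096+(1−p*)·46.2963)/1.08=14.0071; Δ=(8.3096−46.2963)/(166.6350−110.1240)=-0.6722; B=V−Δ·S=111.4090
Node (0,0) S=126.0000: V=(p*·14.0071+(1−p*)·42.8669)/1.08=17.7658; Δ=(14.0071−42.8669)/(144.9000−95.7600)=-0.5873; B=V−Δ·S=91.7653
Check: Δ(0,0)·S0 + B(0,0) = 17.7658 = V0.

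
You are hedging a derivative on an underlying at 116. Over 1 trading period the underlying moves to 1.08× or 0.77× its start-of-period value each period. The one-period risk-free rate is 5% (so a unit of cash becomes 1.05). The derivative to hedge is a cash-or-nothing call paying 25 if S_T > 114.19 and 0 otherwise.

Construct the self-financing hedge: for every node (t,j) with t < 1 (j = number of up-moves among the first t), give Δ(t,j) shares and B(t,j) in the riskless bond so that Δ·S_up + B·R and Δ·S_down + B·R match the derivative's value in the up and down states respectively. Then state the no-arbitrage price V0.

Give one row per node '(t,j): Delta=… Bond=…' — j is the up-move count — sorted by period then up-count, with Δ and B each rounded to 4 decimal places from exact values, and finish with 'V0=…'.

Under the risk-neutral measure, an up-move has probability p* = (R−d)/(u−d) = 0.9032 and values discount at R = 1.05.
Terminal values V(1,·): V(1,0)=0.0000, V(1,1)=25.0000
Node (0,0) S=116.0000: V=(p*·25.0000+(1−p*)·0.0000)/1.05=21.5054; Δ=(25.0000−0.0000)/(125.2800−89.3200)=0.6952; B=V−Δ·S=-59.1398
Each (Δ,B) replicates both successor values, so the strategy is self-financing and V0 is arbitrage-free.

(0,0): Delta=0.6952 Bond=-59.1398
V0=21.5054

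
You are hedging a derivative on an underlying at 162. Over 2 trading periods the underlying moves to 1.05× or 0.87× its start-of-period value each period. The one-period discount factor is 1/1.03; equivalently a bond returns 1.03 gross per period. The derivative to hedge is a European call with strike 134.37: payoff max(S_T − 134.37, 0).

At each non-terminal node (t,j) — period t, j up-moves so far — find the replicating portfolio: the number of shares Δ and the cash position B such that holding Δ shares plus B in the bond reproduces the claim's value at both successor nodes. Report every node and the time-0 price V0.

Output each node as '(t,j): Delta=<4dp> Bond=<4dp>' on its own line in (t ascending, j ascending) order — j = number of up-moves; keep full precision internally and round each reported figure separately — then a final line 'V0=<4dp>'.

The replicating-portfolio and risk-neutral prices coincide; use p* = (1.03−0.87)/(1.05−0.87) = 0.8889 for the latter.
Terminal values V(2,·): V(2,0)=0.0000, V(2,1)=13.6170, V(2,2)=44.2350
(1,0): S=140.9400. Δ = (V_up−V_dn)/(S_up−S_dn) = (13.6170−0.0000)/(147.9870−122.6178) = 0.5368. V = [p*·13.6170 + (1−p*)·0.0000]/1.03 = 11.7515. B = V − Δ·S = -63.8985.
(1,1): S=170.1000. Δ = (V_up−V_dn)/(S_up−S_dn) = (44.2350−13.6170)/(178.6050−147.9870) = 1.0000. V = [p*·44.2350 + (1−p*)·13.6170]/1.03 = 39.6437. B = V − Δ·S = -130.4563.
(0,0): S=162.0000. Δ = (V_up−V_dn)/(S_up−S_dn) = (39.6437−11.7515)/(170.1000−140.9400) = 0.9565. V = [p*·39.6437 + (1−p*)·11.7515]/1.03 = 35.4801. B = V − Δ·S = -119.4767.
The time-0 hedge costs 35.4801, which is the no-arbitrage price.

(0,0): Delta=0.9565 Bond=-119.4767
(1,0): Delta=0.5368 Bond=-63.8985
(1,1): Delta=1.0000 Bond=-130.4563
V0=35.4801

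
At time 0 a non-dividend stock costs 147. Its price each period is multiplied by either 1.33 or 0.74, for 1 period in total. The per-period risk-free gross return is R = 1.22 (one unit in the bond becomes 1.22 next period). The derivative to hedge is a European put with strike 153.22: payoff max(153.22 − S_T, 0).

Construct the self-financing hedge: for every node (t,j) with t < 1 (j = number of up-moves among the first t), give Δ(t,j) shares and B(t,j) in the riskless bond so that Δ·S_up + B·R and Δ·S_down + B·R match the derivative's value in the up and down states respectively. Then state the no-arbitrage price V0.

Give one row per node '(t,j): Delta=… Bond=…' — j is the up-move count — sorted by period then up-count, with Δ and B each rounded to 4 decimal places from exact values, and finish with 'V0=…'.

Under the risk-neutral measure, an up-move has probability p* = (R−d)/(u−d) = 0.8136 and values discount at R = 1.22.
Terminal payoffs: V(1,0)=44.4400, V(1,1)=0.0000
  t=0,j=0: stock 147.0000 → up 195.5100 (V=0.0000), down 108.7800 (V=44.4400). Price 6.7913; hedge Δ=-0.5124, bond B=82.1134.
Root portfolio cost Δ·147+B reproduces V0=6.7913.

(0,0): Delta=-0.5124 Bond=82.1134
V0=6.7913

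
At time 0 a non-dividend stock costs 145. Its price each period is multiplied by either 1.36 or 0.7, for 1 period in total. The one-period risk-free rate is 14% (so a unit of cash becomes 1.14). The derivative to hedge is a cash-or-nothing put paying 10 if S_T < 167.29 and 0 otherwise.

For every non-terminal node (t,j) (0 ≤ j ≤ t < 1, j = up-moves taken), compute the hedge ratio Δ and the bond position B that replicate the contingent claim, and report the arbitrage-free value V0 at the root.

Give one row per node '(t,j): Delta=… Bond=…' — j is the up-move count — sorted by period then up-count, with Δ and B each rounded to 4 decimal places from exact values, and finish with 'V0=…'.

(0,0): Delta=-0.1045 Bond=18.0755
V0=2.9240

No-arbitrage ⇒ martingale measure with p* = (R−d)/(u−d) = 0.6667.
Payoff layer (t=1): V(1,0)=10.0000, V(1,1)=0.0000
  t=0,j=0: stock 145.0000 → up 197.2000 (V=0.0000), down 101.5000 (V=10.0000). Price 2.9240; hedge Δ=-0.1045, bond B=18.0755.
Each (Δ,B) replicates both successor values, so the strategy is self-financing and V0 is arbitrage-free.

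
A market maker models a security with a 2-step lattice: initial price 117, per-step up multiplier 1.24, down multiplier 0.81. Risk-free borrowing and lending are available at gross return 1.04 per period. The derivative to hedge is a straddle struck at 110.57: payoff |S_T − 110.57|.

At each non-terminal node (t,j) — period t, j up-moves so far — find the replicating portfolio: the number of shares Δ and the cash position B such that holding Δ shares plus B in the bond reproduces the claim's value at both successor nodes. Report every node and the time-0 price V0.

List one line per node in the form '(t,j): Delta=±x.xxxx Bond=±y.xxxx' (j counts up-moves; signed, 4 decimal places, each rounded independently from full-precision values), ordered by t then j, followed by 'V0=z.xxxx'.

The replicating-portfolio and risk-neutral prices coincide; use p* = (1.04−0.81)/(1.24−0.81) = 0.5349 for the latter.
Terminal payoffs: V(2,0)=33.8063, V(2,1)=6.9448, V(2,2)=69.3292
(1,0): S=94.7700. Δ = (V_up−V_dn)/(S_up−S_dn) = (6.9448−33.8063)/(117.5148−76.7637) = -0.6592. V = [p*·6.9448 + (1−p*)·33.8063]/1.04 = 18.6909. B = V − Δ·S = 81.1595.
(1,1): S=145.0800. Δ = (V_up−V_dn)/(S_up−S_dn) = (69.3292−6.9448)/(179.8992−117.5148) = 1.0000. V = [p*·69.3292 + (1−p*)·6.9448]/1.04 = 38.7627. B = V − Δ·S = -106.3173.
(0,0): S=117.0000. Δ = (V_up−V_dn)/(S_up−S_dn) = (38.7627−18.6909)/(145.0800−94.7700) = 0.3990. V = [p*·38.7627 + (1−p*)·18.6909]/1.04 = 28.2952. B = V − Δ·S = -18.3835.
The time-0 hedge costs 28.2952, which is the no-arbitrage price.

(0,0): Delta=0.3990 Bond=-18.3835
(1,0): Delta=-0.6592 Bond=81.1595
(1,1): Delta=1.0000 Bond=-106.3173
V0=28.2952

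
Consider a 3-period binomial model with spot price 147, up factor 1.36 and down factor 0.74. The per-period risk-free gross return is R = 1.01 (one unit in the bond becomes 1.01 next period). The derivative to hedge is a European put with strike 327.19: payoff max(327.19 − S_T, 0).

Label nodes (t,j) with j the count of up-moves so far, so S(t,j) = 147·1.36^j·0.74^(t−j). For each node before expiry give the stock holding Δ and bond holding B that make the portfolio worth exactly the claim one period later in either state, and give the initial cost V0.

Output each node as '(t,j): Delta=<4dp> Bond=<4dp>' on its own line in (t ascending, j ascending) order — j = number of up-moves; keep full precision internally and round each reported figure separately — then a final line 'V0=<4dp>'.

(0,0): Delta=-0.9131 Bond=308.2123
(1,0): Delta=-1.0000 Bond=320.7431
(1,1): Delta=-0.8519 Bond=299.0463
(2,0): Delta=-1.0000 Bond=323.9505
(2,1): Delta=-1.0000 Bond=323.9505
(2,2): Delta=-0.7474 Bond=273.6300
V0=173.9807

Since d<R<u, set p* = (R−d)/(u−d) = 0.4355; price each node as the discounted p*-expectation of its children.
Terminal values V(3,·): V(3,0)=267.6221, V(3,1)=217.7138, V(3,2)=125.9905, V(3,3)=0.0000
Node (2,0) S=80.4972: V=(p*·217.7138+(1−p*)·267.6221)/1.01=243.4533; Δ=(217.7138−267.6221)/(109.4762−59.5679)=-1.0000; B=V−Δ·S=323.9505
Node (2,1) S=147.9408: V=(p*·125.9905+(1−p*)·217.7138)/1.01=176.0097; Δ=(125.9905−217.7138)/(201.1995−109.4762)=-1.0000; B=V−Δ·S=323.9505
Node (2,2) S=271.8912: V=(p*·0.0000+(1−p*)·125.9905)/1.01=70.4195; Δ=(0.0000−125.9905)/(369.7720−201.1995)=-0.7474; B=V−Δ·S=273.6300
Node (1,0) S=108.7800: V=(p*·176.0097+(1−p*)·243.4533)/1.01=211.9631; Δ=(176.0097−243.4533)/(147.9408−80.4972)=-1.0000; B=V−Δ·S=320.7431
Node (1,1) S=199.9200: V=(p*·70.4195+(1−p*)·176.0097)/1.01=128.7395; Δ=(70.4195−176.0097)/(271.8912−147.9408)=-0.8519; B=V−Δ·S=299.0463
Node (0,0) S=147.0000: V=(p*·128.7395+(1−p*)·211.9631)/1.01=173.9807; Δ=(128.7395−211.9631)/(199.9200−108.7800)=-0.9131; B=V−Δ·S=308.2123
Root portfolio cost Δ·147+B reproduces V0=173.9807.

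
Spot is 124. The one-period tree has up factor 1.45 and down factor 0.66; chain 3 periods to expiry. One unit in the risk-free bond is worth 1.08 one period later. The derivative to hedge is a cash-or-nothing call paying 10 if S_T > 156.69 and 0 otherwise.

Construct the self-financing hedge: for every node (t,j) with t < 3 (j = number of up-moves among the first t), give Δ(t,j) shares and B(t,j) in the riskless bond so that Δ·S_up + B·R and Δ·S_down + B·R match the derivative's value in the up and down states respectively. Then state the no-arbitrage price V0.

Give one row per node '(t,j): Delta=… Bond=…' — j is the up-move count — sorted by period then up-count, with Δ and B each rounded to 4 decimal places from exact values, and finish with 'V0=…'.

(0,0): Delta=0.0436 Bond=-1.0590
(1,0): Delta=0.0761 Bond=-3.8080
(1,1): Delta=0.0305 Bond=1.2034
(2,0): Delta=0.0000 Bond=0.0000
(2,1): Delta=0.1067 Bond=-7.7356
(2,2): Delta=0.0000 Bond=9.2593
V0=4.3455

Risk-neutral probability p* = (R−d)/(u−d) = (1.08−0.66)/(1.45−0.66) = 0.5316.
Payoff layer (t=3): V(3,0)=0.0000, V(3,1)=0.0000, V(3,2)=10.0000, V(3,3)=10.0000
  t=2,j=0: stock 54.0144 → up 78.3209 (V=0.0000), down 35.6495 (V=0.0000). Price 0.0000; hedge Δ=0.0000, bond B=0.0000.
  t=2,j=1: stock 118.6680 → up 172.0686 (V=10.0000), down 78.3209 (V=0.0000). Price 4.9226; hedge Δ=0.1067, bond B=-7.7356.
  t=2,j=2: stock 260.7100 → up 378.0295 (V=10.0000), down 172.0686 (V=10.0000). Price 9.2593; hedge Δ=0.0000, bond B=9.2593.
  t=1,j=0: stock 81.8400 → up 118.6680 (V=4.9226), down 54.0144 (V=0.0000). Price 2.4232; hedge Δ=0.0761, bond B=-3.8080.
  t=1,j=1: stock 179.8000 → up 260.7100 (V=9.2593), down 118.6680 (V=4.9226). Price 6.6928; hedge Δ=0.0305, bond B=1.2034.
  t=0,j=0: stock 124.0000 → up 179.8000 (V=6.6928), down 81.8400 (V=2.4232). Price 4.3455; hedge Δ=0.0436, bond B=-1.0590.
The time-0 hedge costs 4.3455, which is the no-arbitrage price.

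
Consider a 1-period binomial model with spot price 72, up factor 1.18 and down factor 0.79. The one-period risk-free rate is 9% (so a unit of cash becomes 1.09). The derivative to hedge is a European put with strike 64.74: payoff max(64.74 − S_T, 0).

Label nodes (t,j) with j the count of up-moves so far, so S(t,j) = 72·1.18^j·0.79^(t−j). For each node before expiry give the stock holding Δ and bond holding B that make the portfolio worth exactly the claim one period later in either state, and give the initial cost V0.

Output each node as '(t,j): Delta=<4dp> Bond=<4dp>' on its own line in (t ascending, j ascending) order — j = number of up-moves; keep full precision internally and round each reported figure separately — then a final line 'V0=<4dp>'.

(0,0): Delta=-0.2799 Bond=21.8179
V0=1.6641

Since d<R<u, set p* = (R−d)/(u−d) = 0.7692; price each node as the discounted p*-expectation of its children.
Payoff layer (t=1): V(1,0)=7.8600, V(1,1)=0.0000
  t=0,j=0: stock 72.0000 → up 84.9600 (V=0.0000), down 56.8800 (V=7.8600). Price 1.6641; hedge Δ=-0.2799, bond B=21.8179.
Each (Δ,B) replicates both successor values, so the strategy is self-financing and V0 is arbitrage-free.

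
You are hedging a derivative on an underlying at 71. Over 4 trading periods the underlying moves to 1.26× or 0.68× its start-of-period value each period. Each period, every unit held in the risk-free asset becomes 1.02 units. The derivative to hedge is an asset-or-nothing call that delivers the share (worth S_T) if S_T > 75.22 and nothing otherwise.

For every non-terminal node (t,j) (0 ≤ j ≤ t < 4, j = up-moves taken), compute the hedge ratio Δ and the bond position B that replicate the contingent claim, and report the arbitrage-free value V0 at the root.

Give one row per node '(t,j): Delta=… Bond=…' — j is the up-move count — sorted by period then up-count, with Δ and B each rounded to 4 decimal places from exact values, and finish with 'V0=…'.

(0,0): Delta=1.3225 Bond=-44.6237
(1,0): Delta=1.1392 Bond=-36.6658
(1,1): Delta=1.3923 Bond=-51.7635
(2,0): Delta=0.0000 Bond=0.0000
(2,1): Delta=1.5731 Bond=-63.7985
(2,2): Delta=1.3234 Bond=-45.0342
(3,0): Delta=0.0000 Bond=0.0000
(3,1): Delta=0.0000 Bond=0.0000
(3,2): Delta=2.1724 Bond=-111.0094
(3,3): Delta=1.0000 Bond=0.0000
V0=49.2720

Under the risk-neutral measure, an up-move has probability p* = (R−d)/(u−d) = 0.5862 and values discount at R = 1.02.
Terminal payoffs: V(4,0)=0.0000, V(4,1)=0.0000, V(4,2)=0.0000, V(4,3)=96.5782, V(4,4)=178.9536
Node (3,0) S=22.3247: V=(p*·0.0000+(1−p*)·0.0000)/1.02=0.0000; Δ=(0.0000−0.0000)/(28.1291−15.1808)=0.0000; B=V−Δ·S=0.0000
Node (3,1) S=41.3663: V=(p*·0.0000+(1−p*)·0.0000)/1.02=0.0000; Δ=(0.0000−0.0000)/(52.1215−28.1291)=0.0000; B=V−Δ·S=0.0000
Node (3,2) S=76.6493: V=(p*·96.5782+(1−p*)·0.0000)/1.02=55.5047; Δ=(96.5782−0.0000)/(96.5782−52.1215)=2.1724; B=V−Δ·S=-111.0094
Node (3,3) S=142.0267: V=(p*·178.9536+(1−p*)·96.5782)/1.02=142.0267; Δ=(178.9536−96.5782)/(178.9536−96.5782)=1.0000; B=V−Δ·S=0.0000
Node (2,0) S=32.8304: V=(p*·0.0000+(1−p*)·0.0000)/1.02=0.0000; Δ=(0.0000−0.0000)/(41.3663−22.3247)=0.0000; B=V−Δ·S=0.0000
Node (2,1) S=60.8328: V=(p*·55.5047+(1−p*)·0.0000)/1.02=31.8992; Δ=(55.5047−0.0000)/(76.6493−41.3663)=1.5731; B=V−Δ·S=-63.7985
Node (2,2) S=112.7196: V=(p*·142.0267+(1−p*)·55.5047)/1.02=104.1417; Δ=(142.0267−55.5047)/(142.0267−76.6493)=1.3234; B=V−Δ·S=-45.0342
Node (1,0) S=48.2800: V=(p*·31.8992+(1−p*)·0.0000)/1.02=18.3329; Δ=(31.8992−0.0000)/(60.8328−32.8304)=1.1392; B=V−Δ·S=-36.6658
Node (1,1) S=89.4600: V=(p*·104.1417+(1−p*)·31.8992)/1.02=72.7924; Δ=(104.1417−31.8992)/(112.7196−60.8328)=1.3923; B=V−Δ·S=-51.7635
Node (0,0) S=71.0000: V=(p*·72.7924+(1−p*)·18.3329)/1.02=49.2720; Δ=(72.7924−18.3329)/(89.4600−48.2800)=1.3225; B=V−Δ·S=-44.6237
Check: Δ(0,0)·S0 + B(0,0) = 49.2720 = V0.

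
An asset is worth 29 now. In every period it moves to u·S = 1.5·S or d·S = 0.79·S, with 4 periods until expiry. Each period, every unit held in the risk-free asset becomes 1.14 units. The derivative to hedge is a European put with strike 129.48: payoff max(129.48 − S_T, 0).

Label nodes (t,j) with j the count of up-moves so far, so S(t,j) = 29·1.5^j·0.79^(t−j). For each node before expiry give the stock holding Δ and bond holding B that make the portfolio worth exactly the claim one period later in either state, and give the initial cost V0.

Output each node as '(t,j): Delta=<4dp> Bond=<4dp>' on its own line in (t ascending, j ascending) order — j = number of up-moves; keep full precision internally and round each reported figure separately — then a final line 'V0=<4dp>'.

(0,0): Delta=-0.9319 Bond=75.2947
(1,0): Delta=-1.0000 Bond=87.3953
(1,1): Delta=-0.8951 Bond=84.2321
(2,0): Delta=-1.0000 Bond=99.6307
(2,1): Delta=-1.0000 Bond=99.6307
(2,2): Delta=-0.8382 Bond=92.3154
(3,0): Delta=-1.0000 Bond=113.5789
(3,1): Delta=-1.0000 Bond=113.5789
(3,2): Delta=-1.0000 Bond=113.5789
(3,3): Delta=-0.7506 Bond=96.6619
V0=48.2686

Under the risk-neutral measure, an up-move has probability p* = (R−d)/(u−d) = 0.4930 and values discount at R = 1.14.
Terminal values V(4,·): V(4,0)=118.1845, V(4,1)=108.0328, V(4,2)=88.7575, V(4,3)=52.1587, V(4,4)=0.0000
Node (3,0) S=14.2981: V=(p*·108.0328+(1−p*)·118.1845)/1.14=99.2808; Δ=(108.0328−118.1845)/(21.4472−11.2955)=-1.0000; B=V−Δ·S=113.5789
Node (3,1) S=27.1484: V=(p*·88.7575+(1−p*)·108.0328)/1.14=86.4306; Δ=(88.7575−108.0328)/(40.7225−21.4472)=-1.0000; B=V−Δ·S=113.5789
Node (3,2) S=51.5475: V=(p*·52.1587+(1−p*)·88.7575)/1.14=62.0314; Δ=(52.1587−88.7575)/(77.3212−40.7225)=-1.0000; B=V−Δ·S=113.5789
Node (3,3) S=97.8750: V=(p*·0.0000+(1−p*)·52.1587)/1.14=23.1989; Δ=(0.0000−52.1587)/(146.8125−77.3213)=-0.7506; B=V−Δ·S=96.6619
Node (2,0) S=18.0989: V=(p*·86.4306+(1−p*)·99.2808)/1.14=81.5318; Δ=(86.4306−99.2808)/(27.1484−14.2981)=-1.0000; B=V−Δ·S=99.6307
Node (2,1) S=34.3650: V=(p*·62.0314+(1−p*)·86.4306)/1.14=65.2657; Δ=(62.0314−86.4306)/(51.5475−27.1484)=-1.0000; B=V−Δ·S=99.6307
Node (2,2) S=65.2500: V=(p*·23.1989+(1−p*)·62.0314)/1.14=37.6216; Δ=(23.1989−62.0314)/(97.8750−51.5475)=-0.8382; B=V−Δ·S=92.3154
Node (1,0) S=22.9100: V=(p*·65.2657+(1−p*)·81.5318)/1.14=64.4853; Δ=(65.2657−81.5318)/(34.3650−18.0989)=-1.0000; B=V−Δ·S=87.3953
Node (1,1) S=43.5000: V=(p*·37.6216+(1−p*)·65.2657)/1.14=45.2968; Δ=(37.6216−65.2657)/(65.2500−34.3650)=-0.8951; B=V−Δ·S=84.2321
Node (0,0) S=29.0000: V=(p*·45.2968+(1−p*)·64.4853)/1.14=48.2686; Δ=(45.2968−64.4853)/(43.5000−22.9100)=-0.9319; B=V−Δ·S=75.2947
Root portfolio cost Δ·29+B reproduces V0=48.2686.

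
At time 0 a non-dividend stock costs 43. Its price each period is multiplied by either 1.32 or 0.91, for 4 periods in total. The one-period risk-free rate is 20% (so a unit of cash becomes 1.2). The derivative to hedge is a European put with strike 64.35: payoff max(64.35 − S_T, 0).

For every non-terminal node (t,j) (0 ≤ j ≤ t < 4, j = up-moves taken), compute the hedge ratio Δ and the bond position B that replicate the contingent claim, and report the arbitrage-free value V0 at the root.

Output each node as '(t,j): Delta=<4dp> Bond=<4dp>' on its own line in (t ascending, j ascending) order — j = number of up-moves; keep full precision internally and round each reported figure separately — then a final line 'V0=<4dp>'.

Since d<R<u, set p* = (R−d)/(u−d) = 0.7073; price each node as the discounted p*-expectation of its children.
Terminal values V(4,·): V(4,0)=34.8628, V(4,1)=21.5773, V(4,2)=2.3061, V(4,3)=0.0000, V(4,4)=0.0000
Node (3,0) S=32.4036: V=(p*·21.5773+(1−p*)·34.8628)/1.2=21.2214; Δ=(21.5773−34.8628)/(42.7727−29.4872)=-1.0000; B=V−Δ·S=53.6250
Node (3,1) S=47.0030: V=(p*·2.3061+(1−p*)·21.5773)/1.2=6.6220; Δ=(2.3061−21.5773)/(62.0439−42.7727)=-1.0000; B=V−Δ·S=53.6250
Node (3,2) S=68.1801: V=(p*·0.0000+(1−p*)·2.3061)/1.2=0.5625; Δ=(0.0000−2.3061)/(89.9977−62.0439)=-0.0825; B=V−Δ·S=6.1871
Node (3,3) S=98.8986: V=(p*·0.0000+(1−p*)·0.0000)/1.2=0.0000; Δ=(0.0000−0.0000)/(130.5462−89.9977)=0.0000; B=V−Δ·S=0.0000
Node (2,0) S=35.6083: V=(p*·6.6220+(1−p*)·21.2214)/1.2=9.0792; Δ=(6.6220−21.2214)/(47.0030−32.4036)=-1.0000; B=V−Δ·S=44.6875
Node (2,1) S=51.6516: V=(p*·0.5625+(1−p*)·6.6220)/1.2=1.9467; Δ=(0.5625−6.6220)/(68.1801−47.0030)=-0.2861; B=V−Δ·S=16.7261
Node (2,2) S=74.9232: V=(p*·0.0000+(1−p*)·0.5625)/1.2=0.1372; Δ=(0.0000−0.5625)/(98.8986−68.1801)=-0.0183; B=V−Δ·S=1.5090
Node (1,0) S=39.1300: V=(p*·1.9467+(1−p*)·9.0792)/1.2=3.3619; Δ=(1.9467−9.0792)/(51.6516−35.6083)=-0.4446; B=V−Δ·S=20.7583
Node (1,1) S=56.7600: V=(p*·0.1372+(1−p*)·1.9467)/1.2=0.5557; Δ=(0.1372−1.9467)/(74.9232−51.6516)=-0.0778; B=V−Δ·S=4.9690
Node (0,0) S=43.0000: V=(p*·0.5557+(1−p*)·3.3619)/1.2=1.1475; Δ=(0.5557−3.3619)/(56.7600−39.1300)=-0.1592; B=V−Δ·S=7.9919
Check: Δ(0,0)·S0 + B(0,0) = 1.1475 = V0.

(0,0): Delta=-0.1592 Bond=7.9919
(1,0): Delta=-0.4446 Bond=20.7583
(1,1): Delta=-0.0778 Bond=4.9690
(2,0): Delta=-1.0000 Bond=44.6875
(2,1): Delta=-0.2861 Bond=16.7261
(2,2): Delta=-0.0183 Bond=1.5090
(3,0): Delta=-1.0000 Bond=53.6250
(3,1): Delta=-1.0000 Bond=53.6250
(3,2): Delta=-0.0825 Bond=6.1871
(3,3): Delta=0.0000 Bond=0.0000
V0=1.1475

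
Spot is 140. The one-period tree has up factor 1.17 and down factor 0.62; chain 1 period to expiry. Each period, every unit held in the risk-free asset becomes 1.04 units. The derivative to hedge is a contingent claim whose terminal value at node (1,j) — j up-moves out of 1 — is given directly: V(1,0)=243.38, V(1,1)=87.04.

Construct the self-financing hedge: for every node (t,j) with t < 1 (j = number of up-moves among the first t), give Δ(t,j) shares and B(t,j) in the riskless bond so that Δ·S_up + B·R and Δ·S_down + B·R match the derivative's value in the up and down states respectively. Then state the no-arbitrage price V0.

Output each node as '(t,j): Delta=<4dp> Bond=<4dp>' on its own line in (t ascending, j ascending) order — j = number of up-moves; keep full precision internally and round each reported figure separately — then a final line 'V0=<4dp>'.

(0,0): Delta=-2.0304 Bond=403.4787
V0=119.2241

Since d<R<u, set p* = (R−d)/(u−d) = 0.7636; price each node as the discounted p*-expectation of its children.
At expiry t=1: V(1,0)=243.3800, V(1,1)=87.0400
  t=0,j=0: stock 140.0000 → up 163.8000 (V=87.0400), down 86.8000 (V=243.3800). Price 119.2241; hedge Δ=-2.0304, bond B=403.4787.
Root portfolio cost Δ·140+B reproduces V0=119.2241.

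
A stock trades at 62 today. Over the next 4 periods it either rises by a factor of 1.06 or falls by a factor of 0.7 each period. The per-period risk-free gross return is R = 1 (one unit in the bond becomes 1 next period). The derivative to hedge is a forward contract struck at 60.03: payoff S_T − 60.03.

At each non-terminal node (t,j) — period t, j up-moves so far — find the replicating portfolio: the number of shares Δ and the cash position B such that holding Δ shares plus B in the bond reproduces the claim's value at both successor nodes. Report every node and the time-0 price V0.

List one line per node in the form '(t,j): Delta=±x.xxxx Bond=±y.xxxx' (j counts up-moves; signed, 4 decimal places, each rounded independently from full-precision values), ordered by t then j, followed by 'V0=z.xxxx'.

(0,0): Delta=1.0000 Bond=-60.0300
(1,0): Delta=1.0000 Bond=-60.0300
(1,1): Delta=1.0000 Bond=-60.0300
(2,0): Delta=1.0000 Bond=-60.0300
(2,1): Delta=1.0000 Bond=-60.0300
(2,2): Delta=1.0000 Bond=-60.0300
(3,0): Delta=1.0000 Bond=-60.0300
(3,1): Delta=1.0000 Bond=-60.0300
(3,2): Delta=1.0000 Bond=-60.0300
(3,3): Delta=1.0000 Bond=-60.0300
V0=1.9700

Risk-neutral probability p* = (R−d)/(u−d) = (1−0.7)/(1.06−0.7) = 0.8333.
Terminal values V(4,·): V(4,0)=-45.1438, V(4,1)=-37.4880, V(4,2)=-25.8950, V(4,3)=-8.3399, V(4,4)=18.2436
  t=3,j=0: stock 21.2660 → up 22.5420 (V=-37.4880), down 14.8862 (V=-45.1438). Price -38.7640; hedge Δ=1.0000, bond B=-60.0300.
  t=3,j=1: stock 32.2028 → up 34.1350 (V=-25.8950), down 22.5420 (V=-37.4880). Price -27.8272; hedge Δ=1.0000, bond B=-60.0300.
  t=3,j=2: stock 48.7642 → up 51.6901 (V=-8.3399), down 34.1350 (V=-25.8950). Price -11.2658; hedge Δ=1.0000, bond B=-60.0300.
  t=3,j=3: stock 73.8430 → up 78.2736 (V=18.2436), down 51.6901 (V=-8.3399). Price 13.8130; hedge Δ=1.0000, bond B=-60.0300.
  t=2,j=0: stock 30.3800 → up 32.2028 (V=-27.8272), down 21.2660 (V=-38.7640). Price -29.6500; hedge Δ=1.0000, bond B=-60.0300.
  t=2,j=1: stock 46.0040 → up 48.7642 (V=-11.2658), down 32.2028 (V=-27.8272). Price -14.0260; hedge Δ=1.0000, bond B=-60.0300.
  t=2,j=2: stock 69.6632 → up 73.8430 (V=13.8130), down 48.7642 (V=-11.2658). Price 9.6332; hedge Δ=1.0000, bond B=-60.0300.
  t=1,j=0: stock 43.4000 → up 46.0040 (V=-14.0260), down 30.3800 (V=-29.6500). Price -16.6300; hedge Δ=1.0000, bond B=-60.0300.
  t=1,j=1: stock 65.7200 → up 69.6632 (V=9.6332), down 46.0040 (V=-14.0260). Price 5.6900; hedge Δ=1.0000, bond B=-60.0300.
  t=0,j=0: stock 62.0000 → up 65.7200 (V=5.6900), down 43.4000 (V=-16.6300). Price 1.9700; hedge Δ=1.0000, bond B=-60.0300.
Check: Δ(0,0)·S0 + B(0,0) = 1.9700 = V0.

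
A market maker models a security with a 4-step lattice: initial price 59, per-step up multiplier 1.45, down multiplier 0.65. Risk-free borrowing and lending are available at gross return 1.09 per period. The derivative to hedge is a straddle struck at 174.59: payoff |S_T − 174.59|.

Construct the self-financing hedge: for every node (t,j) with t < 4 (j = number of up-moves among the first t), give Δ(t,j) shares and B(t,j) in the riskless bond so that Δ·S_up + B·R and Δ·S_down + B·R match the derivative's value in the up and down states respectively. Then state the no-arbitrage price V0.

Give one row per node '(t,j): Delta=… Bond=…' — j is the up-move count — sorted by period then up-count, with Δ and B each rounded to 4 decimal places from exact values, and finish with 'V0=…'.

(0,0): Delta=-0.5306 Bond=107.1703
(1,0): Delta=-1.0000 Bond=134.8155
(1,1): Delta=-0.3585 Bond=102.0885
(2,0): Delta=-1.0000 Bond=146.9489
(2,1): Delta=-1.0000 Bond=146.9489
(2,2): Delta=-0.1232 Bond=82.0899
(3,0): Delta=-1.0000 Bond=160.1743
(3,1): Delta=-1.0000 Bond=160.1743
(3,2): Delta=-1.0000 Bond=160.1743
(3,3): Delta=0.1984 Bond=31.6355
V0=75.8624

Since d<R<u, set p* = (R−d)/(u−d) = 0.5500; price each node as the discounted p*-expectation of its children.
At expiry t=4: V(4,0)=164.0581, V(4,1)=151.0958, V(4,2)=122.1799, V(4,3)=57.6752, V(4,4)=86.2199
Node (3,0) S=16.2029: V=(p*·151.0958+(1−p*)·164.0581)/1.09=143.9714; Δ=(151.0958−164.0581)/(23.4942−10.5319)=-1.0000; B=V−Δ·S=160.1743
Node (3,1) S=36.1449: V=(p*·122.1799+(1−p*)·151.0958)/1.09=124.0294; Δ=(122.1799−151.0958)/(52.4101−23.4942)=-1.0000; B=V−Δ·S=160.1743
Node (3,2) S=80.6309: V=(p*·57.6752+(1−p*)·122.1799)/1.09=79.5434; Δ=(57.6752−122.1799)/(116.9148−52.4101)=-1.0000; B=V−Δ·S=160.1743
Node (3,3) S=179.8689: V=(p*·86.2199+(1−p*)·57.6752)/1.09=67.3163; Δ=(86.2199−57.6752)/(260.8099−116.9148)=0.1984; B=V−Δ·S=31.6355
Node (2,0) S=24.9275: V=(p*·124.0294+(1−p*)·143.9714)/1.09=122.0214; Δ=(124.0294−143.9714)/(36.1449−16.2029)=-1.0000; B=V−Δ·S=146.9489
Node (2,1) S=55.6075: V=(p*·79.5434+(1−p*)·124.0294)/1.09=91.3414; Δ=(79.5434−124.0294)/(80.6309−36.1449)=-1.0000; B=V−Δ·S=146.9489
Node (2,2) S=124.0475: V=(p*·67.3163+(1−p*)·79.5434)/1.09=66.8060; Δ=(67.3163−79.5434)/(179.8689−80.6309)=-0.1232; B=V−Δ·S=82.0899
Node (1,0) S=38.3500: V=(p*·91.3414+(1−p*)·122.0214)/1.09=96.4655; Δ=(91.3414−122.0214)/(55.6075−24.9275)=-1.0000; B=V−Δ·S=134.8155
Node (1,1) S=85.5500: V=(p*·66.8060+(1−p*)·91.3414)/1.09=71.4192; Δ=(66.8060−91.3414)/(124.0475−55.6075)=-0.3585; B=V−Δ·S=102.0885
Node (0,0) S=59.0000: V=(p*·71.4192+(1−p*)·96.4655)/1.09=75.8624; Δ=(71.4192−96.4655)/(85.5500−38.3500)=-0.5306; B=V−Δ·S=107.1703
Each (Δ,B) replicates both successor values, so the strategy is self-financing and V0 is arbitrage-free.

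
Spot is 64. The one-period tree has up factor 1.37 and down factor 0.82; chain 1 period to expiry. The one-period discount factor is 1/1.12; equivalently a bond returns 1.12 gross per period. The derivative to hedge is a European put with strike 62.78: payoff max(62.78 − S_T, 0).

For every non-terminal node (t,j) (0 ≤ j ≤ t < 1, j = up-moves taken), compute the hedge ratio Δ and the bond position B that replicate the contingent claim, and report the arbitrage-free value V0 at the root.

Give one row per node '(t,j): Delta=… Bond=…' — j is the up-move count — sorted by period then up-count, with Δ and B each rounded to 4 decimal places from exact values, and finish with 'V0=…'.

Since d<R<u, set p* = (R−d)/(u−d) = 0.5455; price each node as the discounted p*-expectation of its children.
Terminal payoffs: V(1,0)=10.3000, V(1,1)=0.0000
  t=0,j=0: stock 64.0000 → up 87.6800 (V=0.0000), down 52.4800 (V=10.3000). Price 4.1802; hedge Δ=-0.2926, bond B=22.9075.
Each (Δ,B) replicates both successor values, so the strategy is self-financing and V0 is arbitrage-free.

(0,0): Delta=-0.2926 Bond=22.9075
V0=4.1802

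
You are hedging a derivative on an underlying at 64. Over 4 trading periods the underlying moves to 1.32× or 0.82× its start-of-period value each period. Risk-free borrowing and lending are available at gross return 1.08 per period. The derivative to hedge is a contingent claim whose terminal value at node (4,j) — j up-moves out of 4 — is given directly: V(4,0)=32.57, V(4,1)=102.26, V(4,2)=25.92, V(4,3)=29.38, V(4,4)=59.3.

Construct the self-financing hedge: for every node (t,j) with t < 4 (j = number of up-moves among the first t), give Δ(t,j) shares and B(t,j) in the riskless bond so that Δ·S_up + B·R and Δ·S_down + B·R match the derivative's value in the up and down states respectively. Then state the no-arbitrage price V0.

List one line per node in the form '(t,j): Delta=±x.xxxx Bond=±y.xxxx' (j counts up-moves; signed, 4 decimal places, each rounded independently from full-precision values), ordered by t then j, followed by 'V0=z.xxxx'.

(0,0): Delta=-0.3517 Bond=57.2079
(1,0): Delta=-0.6899 Bond=79.5361
(1,1): Delta=-0.1577 Bond=45.3985
(2,0): Delta=-0.2688 Bond=67.7740
(2,1): Delta=-0.9315 Bond=102.6298
(2,2): Delta=0.2860 Bond=-0.4461
(3,0): Delta=3.9498 Bond=-75.6681
(3,1): Delta=-2.6878 Bond=210.6089
(3,2): Delta=0.0757 Bond=18.7459
(3,3): Delta=0.4065 Bond=-18.2304
V0=34.6995

Risk-neutral probability p* = (R−d)/(u−d) = (1.08−0.82)/(1.32−0.82) = 0.5200.
At expiry t=4: V(4,0)=32.5700, V(4,1)=102.2600, V(4,2)=25.9200, V(4,3)=29.3800, V(4,4)=59.3000
(3,0): S=35.2876. Δ = (V_up−V_dn)/(S_up−S_dn) = (102.2600−32.5700)/(46.5796−28.9358) = 3.9498. V = [p*·102.2600 + (1−p*)·32.5700]/1.08 = 63.7119. B = V − Δ·S = -75.6681.
(3,1): S=56.8044. Δ = (V_up−V_dn)/(S_up−S_dn) = (25.9200−102.2600)/(74.9817−46.5796) = -2.6878. V = [p*·25.9200 + (1−p*)·102.2600]/1.08 = 57.9289. B = V − Δ·S = 210.6089.
(3,2): S=91.4412. Δ = (V_up−V_dn)/(S_up−S_dn) = (29.3800−25.9200)/(120.7023−74.9817) = 0.0757. V = [p*·29.3800 + (1−p*)·25.9200]/1.08 = 25.6659. B = V − Δ·S = 18.7459.
(3,3): S=147.1980. Δ = (V_up−V_dn)/(S_up−S_dn) = (59.3000−29.3800)/(194.3013−120.7023) = 0.4065. V = [p*·59.3000 + (1−p*)·29.3800]/1.08 = 41.6096. B = V − Δ·S = -18.2304.
(2,0): S=43.0336. Δ = (V_up−V_dn)/(S_up−S_dn) = (57.9289−63.7119)/(56.8044−35.2876) = -0.2688. V = [p*·57.9289 + (1−p*)·63.7119]/1.08 = 56.2081. B = V − Δ·S = 67.7740.
(2,1): S=69.2736. Δ = (V_up−V_dn)/(S_up−S_dn) = (25.6659−57.9289)/(91.4412−56.8044) = -0.9315. V = [p*·25.6659 + (1−p*)·57.9289]/1.08 = 38.1038. B = V − Δ·S = 102.6298.
(2,2): S=111.5136. Δ = (V_up−V_dn)/(S_up−S_dn) = (41.6096−25.6659)/(147.1980−91.4412) = 0.2860. V = [p*·41.6096 + (1−p*)·25.6659]/1.08 = 31.4413. B = V − Δ·S = -0.4461.
(1,0): S=52.4800. Δ = (V_up−V_dn)/(S_up−S_dn) = (38.1038−56.2081)/(69.2736−43.0336) = -0.6899. V = [p*·38.1038 + (1−p*)·56.2081]/1.08 = 43.3277. B = V − Δ·S = 79.5361.
(1,1): S=84.4800. Δ = (V_up−V_dn)/(S_up−S_dn) = (31.4413−38.1038)/(111.5136−69.2736) = -0.1577. V = [p*·31.4413 + (1−p*)·38.1038]/1.08 = 32.0735. B = V − Δ·S = 45.3985.
(0,0): S=64.0000. Δ = (V_up−V_dn)/(S_up−S_dn) = (32.0735−43.3277)/(84.4800−52.4800) = -0.3517. V = [p*·32.0735 + (1−p*)·43.3277]/1.08 = 34.6995. B = V − Δ·S = 57.2079.
Each (Δ,B) replicates both successor values, so the strategy is self-financing and V0 is arbitrage-free.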